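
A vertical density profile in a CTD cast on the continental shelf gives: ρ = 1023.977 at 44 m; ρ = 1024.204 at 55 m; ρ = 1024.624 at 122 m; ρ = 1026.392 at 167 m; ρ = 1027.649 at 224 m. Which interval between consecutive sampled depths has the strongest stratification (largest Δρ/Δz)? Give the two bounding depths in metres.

Compute the density gradient over each adjacent pair:
  44–55 m: Δρ/Δz = 0.227/11 = 0.021 kg m⁻⁴
  55–122 m: Δρ/Δz = 0.420/67 = 6.3 × 10⁻³ kg m⁻⁴
  122–167 m: Δρ/Δz = 1.768/45 = 0.039 kg m⁻⁴
  167–224 m: Δρ/Δz = 1.257/57 = 0.022 kg m⁻⁴
The largest gradient is in the 122–167 m interval — the pycnocline.

122–167 m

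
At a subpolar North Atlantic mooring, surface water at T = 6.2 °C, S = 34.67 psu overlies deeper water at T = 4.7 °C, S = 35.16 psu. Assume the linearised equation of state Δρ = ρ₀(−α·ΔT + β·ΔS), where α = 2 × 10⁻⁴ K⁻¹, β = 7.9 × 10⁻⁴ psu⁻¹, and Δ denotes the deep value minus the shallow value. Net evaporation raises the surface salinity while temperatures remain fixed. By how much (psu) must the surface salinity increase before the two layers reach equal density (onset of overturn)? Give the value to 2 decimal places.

Neutral buoyancy requires −α(T_deep − T_surf) + β(S_deep − S_surf′) = 0.
S_surf′ = S_deep − (α/β)·ΔT = 35.16 − (2 × 10⁻⁴/7.9 × 10⁻⁴)·(-1.5) = 35.5397 psu.
Increase required: 35.5397 − 34.67 = 0.8697 psu.

0.87 psu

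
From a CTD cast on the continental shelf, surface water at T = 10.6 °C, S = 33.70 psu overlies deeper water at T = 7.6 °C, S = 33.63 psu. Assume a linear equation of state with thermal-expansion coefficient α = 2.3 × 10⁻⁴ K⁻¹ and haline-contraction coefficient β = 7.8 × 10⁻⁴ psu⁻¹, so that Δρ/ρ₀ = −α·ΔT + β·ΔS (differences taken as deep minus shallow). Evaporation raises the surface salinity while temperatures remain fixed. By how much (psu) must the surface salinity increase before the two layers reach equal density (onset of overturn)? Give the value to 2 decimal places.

Neutral buoyancy requires −α(T_deep − T_surf) + β(S_deep − S_surf′) = 0.
S_surf′ = S_deep − (α/β)·ΔT = 33.63 − (2.3 × 10⁻⁴/7.8 × 10⁻⁴)·(-3.0) = 34.5146 psu.
Increase required: 34.5146 − 33.70 = 0.8146 psu.

0.81 psu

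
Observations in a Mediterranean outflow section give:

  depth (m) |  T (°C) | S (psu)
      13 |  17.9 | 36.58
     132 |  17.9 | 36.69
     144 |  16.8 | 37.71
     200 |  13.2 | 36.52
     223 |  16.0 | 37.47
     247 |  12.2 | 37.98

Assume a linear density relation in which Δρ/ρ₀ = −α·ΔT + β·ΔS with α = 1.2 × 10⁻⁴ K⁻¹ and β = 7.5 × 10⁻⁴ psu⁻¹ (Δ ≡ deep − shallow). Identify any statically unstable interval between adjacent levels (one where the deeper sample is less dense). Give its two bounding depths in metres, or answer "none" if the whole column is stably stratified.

144–200 m

Evaluate Δρ/ρ₀ = −αΔT + βΔS across each adjacent pair:
  13–132 m: −αΔT+βΔS = −(1.2 × 10⁻⁴)(+0.0)+(7.5 × 10⁻⁴)(+0.11) = 8.2 × 10⁻⁵ → stable
  132–144 m: −αΔT+βΔS = −(1.2 × 10⁻⁴)(-1.1)+(7.5 × 10⁻⁴)(+1.02) = 9.0 × 10⁻⁴ → stable
  144–200 m: −αΔT+βΔS = −(1.2 × 10⁻⁴)(-3.6)+(7.5 × 10⁻⁴)(-1.19) = -4.6 × 10⁻⁴ → UNSTABLE
  200–223 m: −αΔT+βΔS = −(1.2 × 10⁻⁴)(+2.8)+(7.5 × 10⁻⁴)(+0.95) = 3.8 × 10⁻⁴ → stable
  223–247 m: −αΔT+βΔS = −(1.2 × 10⁻⁴)(-3.8)+(7.5 × 10⁻⁴)(+0.51) = 8.4 × 10⁻⁴ → stable
The 144–200 m interval has Δρ < 0: lighter water underlies denser water.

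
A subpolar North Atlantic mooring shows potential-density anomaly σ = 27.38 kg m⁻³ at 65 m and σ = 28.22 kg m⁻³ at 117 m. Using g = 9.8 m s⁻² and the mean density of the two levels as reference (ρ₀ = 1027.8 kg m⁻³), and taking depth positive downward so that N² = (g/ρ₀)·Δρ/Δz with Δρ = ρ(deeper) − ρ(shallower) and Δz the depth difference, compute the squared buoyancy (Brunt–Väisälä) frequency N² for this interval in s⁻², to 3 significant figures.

1.54 × 10⁻⁴ s⁻²

Δρ = 1028.22 − 1027.38 = 0.84 kg m⁻³ over Δz = 117 − 65 = 52 m.
N² = (9.8/1027.8) × (0.84/52) = 1.5403 × 10⁻⁴ s⁻² ≈ 1.54 × 10⁻⁴ s⁻².
Since Δρ > 0 the layer is stably stratified.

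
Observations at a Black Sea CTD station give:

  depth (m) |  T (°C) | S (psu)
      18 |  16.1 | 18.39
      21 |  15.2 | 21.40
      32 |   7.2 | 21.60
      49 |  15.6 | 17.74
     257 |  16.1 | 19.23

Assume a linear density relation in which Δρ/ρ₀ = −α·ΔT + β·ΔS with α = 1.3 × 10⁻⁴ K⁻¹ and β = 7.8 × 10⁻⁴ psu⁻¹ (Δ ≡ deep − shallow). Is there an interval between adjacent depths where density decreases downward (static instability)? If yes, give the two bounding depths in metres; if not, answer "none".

32–49 m

Evaluate Δρ/ρ₀ = −αΔT + βΔS across each adjacent pair:
  18–21 m: −αΔT+βΔS = −(1.3 × 10⁻⁴)(-0.9)+(7.8 × 10⁻⁴)(+3.01) = 2.5 × 10⁻³ → stable
  21–32 m: −αΔT+βΔS = −(1.3 × 10⁻⁴)(-8.0)+(7.8 × 10⁻⁴)(+0.20) = 1.2 × 10⁻³ → stable
  32–49 m: −αΔT+βΔS = −(1.3 × 10⁻⁴)(+8.4)+(7.8 × 10⁻⁴)(-3.86) = -4.1 × 10⁻³ → UNSTABLE
  49–257 m: −αΔT+βΔS = −(1.3 × 10⁻⁴)(+0.5)+(7.8 × 10⁻⁴)(+1.49) = 1.1 × 10⁻³ → stable
The 32–49 m interval has Δρ < 0: lighter water underlies denser water.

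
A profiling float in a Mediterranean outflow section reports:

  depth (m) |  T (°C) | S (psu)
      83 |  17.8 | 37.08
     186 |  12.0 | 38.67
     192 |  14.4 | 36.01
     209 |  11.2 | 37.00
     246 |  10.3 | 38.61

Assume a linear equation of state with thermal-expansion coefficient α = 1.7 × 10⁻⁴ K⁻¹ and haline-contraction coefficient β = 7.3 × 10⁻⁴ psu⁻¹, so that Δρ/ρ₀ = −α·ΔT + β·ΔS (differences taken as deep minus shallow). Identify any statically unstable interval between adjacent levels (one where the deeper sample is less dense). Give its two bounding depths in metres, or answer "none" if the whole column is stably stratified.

Evaluate Δρ/ρ₀ = −αΔT + βΔS across each adjacent pair:
  83–186 m: −αΔT+βΔS = −(1.7 × 10⁻⁴)(-5.8)+(7.3 × 10⁻⁴)(+1.59) = 2.1 × 10⁻³ → stable
  186–192 m: −αΔT+βΔS = −(1.7 × 10⁻⁴)(+2.4)+(7.3 × 10⁻⁴)(-2.66) = -2.3 × 10⁻³ → UNSTABLE
  192–209 m: −αΔT+βΔS = −(1.7 × 10⁻⁴)(-3.2)+(7.3 × 10⁻⁴)(+0.99) = 1.3 × 10⁻³ → stable
  209–246 m: −αΔT+βΔS = −(1.7 × 10⁻⁴)(-0.9)+(7.3 × 10⁻⁴)(+1.61) = 1.3 × 10⁻³ → stable
The 186–192 m interval has Δρ < 0: lighter water underlies denser water.

186–192 m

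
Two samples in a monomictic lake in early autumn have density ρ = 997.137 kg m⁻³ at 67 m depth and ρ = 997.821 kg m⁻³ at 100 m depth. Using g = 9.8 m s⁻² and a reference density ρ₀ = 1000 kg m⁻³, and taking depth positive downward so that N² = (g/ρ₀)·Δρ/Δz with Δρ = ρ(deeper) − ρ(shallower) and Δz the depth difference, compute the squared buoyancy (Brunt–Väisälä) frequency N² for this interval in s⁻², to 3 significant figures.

Δρ = 997.821 − 997.137 = 0.684 kg m⁻³ over Δz = 100 − 67 = 33 m.
N² = (9.8/1000) × (0.684/33) = 2.0313 × 10⁻⁴ s⁻² ≈ 2.03 × 10⁻⁴ s⁻².

2.03 × 10⁻⁴ s⁻²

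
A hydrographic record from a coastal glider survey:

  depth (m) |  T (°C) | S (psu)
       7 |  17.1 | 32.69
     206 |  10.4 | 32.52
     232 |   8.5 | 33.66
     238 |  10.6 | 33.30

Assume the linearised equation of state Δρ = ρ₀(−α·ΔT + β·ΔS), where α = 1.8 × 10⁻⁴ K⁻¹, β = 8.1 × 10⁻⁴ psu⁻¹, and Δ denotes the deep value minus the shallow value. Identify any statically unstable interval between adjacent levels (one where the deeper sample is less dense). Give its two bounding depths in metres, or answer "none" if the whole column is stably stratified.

232–238 m

Evaluate Δρ/ρ₀ = −αΔT + βΔS across each adjacent pair:
  7–206 m: −αΔT+βΔS = −(1.8 × 10⁻⁴)(-6.7)+(8.1 × 10⁻⁴)(-0.17) = 1.1 × 10⁻³ → stable
  206–232 m: −αΔT+βΔS = −(1.8 × 10⁻⁴)(-1.9)+(8.1 × 10⁻⁴)(+1.14) = 1.3 × 10⁻³ → stable
  232–238 m: −αΔT+βΔS = −(1.8 × 10⁻⁴)(+2.1)+(8.1 × 10⁻⁴)(-0.36) = -6.7 × 10⁻⁴ → UNSTABLE
The 232–238 m interval has Δρ < 0: lighter water underlies denser water.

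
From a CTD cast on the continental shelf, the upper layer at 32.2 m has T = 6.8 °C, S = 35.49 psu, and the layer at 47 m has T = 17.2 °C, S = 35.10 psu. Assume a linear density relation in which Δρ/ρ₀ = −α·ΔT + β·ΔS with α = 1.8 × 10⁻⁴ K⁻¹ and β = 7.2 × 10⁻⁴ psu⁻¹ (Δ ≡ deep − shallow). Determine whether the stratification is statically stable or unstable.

ΔT = 17.2 − 6.8 = +10.4 K and ΔS = 35.10 − 35.49 = -0.39 psu (deep − shallow).
−αΔT = -1.872 × 10⁻³; βΔS = -2.808 × 10⁻⁴; sum Δρ/ρ₀ = -2.1528 × 10⁻³.
Δρ/ρ₀ < 0, so Δρ < 0: deeper water is lighter → statically unstable; the column would overturn.

unstable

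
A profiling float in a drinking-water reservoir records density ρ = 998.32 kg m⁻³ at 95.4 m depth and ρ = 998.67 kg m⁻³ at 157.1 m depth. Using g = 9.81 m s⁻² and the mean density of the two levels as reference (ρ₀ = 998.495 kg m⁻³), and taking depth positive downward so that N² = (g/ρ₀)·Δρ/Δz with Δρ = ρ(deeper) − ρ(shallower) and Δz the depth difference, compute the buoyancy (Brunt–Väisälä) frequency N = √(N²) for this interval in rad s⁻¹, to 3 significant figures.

7.47 × 10⁻³ rad s⁻¹

Δρ = 998.67 − 998.32 = 0.35 kg m⁻³ over Δz = 157.1 − 95.4 = 61.7 m.
N² = (9.81/998.495) × (0.35/61.7) = 5.5732 × 10⁻⁵ s⁻².
N = √(5.5732 × 10⁻⁵) = 7.4654 × 10⁻³ rad s⁻¹ ≈ 7.47 × 10⁻³ rad s⁻¹.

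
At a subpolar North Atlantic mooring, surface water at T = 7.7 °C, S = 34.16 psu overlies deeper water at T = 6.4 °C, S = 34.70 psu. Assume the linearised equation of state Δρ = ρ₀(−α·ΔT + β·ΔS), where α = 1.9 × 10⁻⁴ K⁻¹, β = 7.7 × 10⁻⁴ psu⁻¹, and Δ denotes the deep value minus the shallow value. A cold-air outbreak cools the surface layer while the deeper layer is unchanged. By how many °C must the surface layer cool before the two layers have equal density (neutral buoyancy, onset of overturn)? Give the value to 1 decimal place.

3.5 °C

Neutral buoyancy requires Δρ = 0, i.e. −α(T_deep − T_surf′) + β(S_deep − S_surf) = 0.
T_surf′ = T_deep − (β/α)·ΔS = 6.4 − (7.7 × 10⁻⁴/1.9 × 10⁻⁴)·(+0.54) = 4.212 °C.
Cooling required: 7.7 − (4.212) = 3.488 °C.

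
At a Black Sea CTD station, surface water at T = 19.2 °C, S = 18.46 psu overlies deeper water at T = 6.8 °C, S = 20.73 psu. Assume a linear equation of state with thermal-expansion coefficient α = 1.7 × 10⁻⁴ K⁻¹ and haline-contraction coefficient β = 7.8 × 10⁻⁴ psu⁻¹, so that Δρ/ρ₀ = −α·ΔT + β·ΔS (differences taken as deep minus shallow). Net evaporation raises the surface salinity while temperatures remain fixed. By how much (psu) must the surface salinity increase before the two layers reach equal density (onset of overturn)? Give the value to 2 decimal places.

Neutral buoyancy requires −α(T_deep − T_surf) + β(S_deep − S_surf′) = 0.
S_surf′ = S_deep − (α/β)·ΔT = 20.73 − (1.7 × 10⁻⁴/7.8 × 10⁻⁴)·(-12.4) = 23.4326 psu.
Increase required: 23.4326 − 18.46 = 4.9726 psu.

4.97 psu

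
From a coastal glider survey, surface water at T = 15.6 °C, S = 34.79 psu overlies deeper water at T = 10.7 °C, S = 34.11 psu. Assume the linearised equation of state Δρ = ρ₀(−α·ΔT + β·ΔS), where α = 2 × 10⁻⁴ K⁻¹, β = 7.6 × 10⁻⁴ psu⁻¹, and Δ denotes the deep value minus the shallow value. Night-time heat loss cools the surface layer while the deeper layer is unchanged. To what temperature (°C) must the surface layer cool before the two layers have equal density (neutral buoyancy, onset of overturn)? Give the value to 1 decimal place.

13.3 °C

Neutral buoyancy requires Δρ = 0, i.e. −α(T_deep − T_surf′) + β(S_deep − S_surf) = 0.
T_surf′ = T_deep − (β/α)·ΔS = 10.7 − (7.6 × 10⁻⁴/2 × 10⁻⁴)·(-0.68) = 13.284 °C.
Cooling required: 15.6 − (13.284) = 2.316 °C.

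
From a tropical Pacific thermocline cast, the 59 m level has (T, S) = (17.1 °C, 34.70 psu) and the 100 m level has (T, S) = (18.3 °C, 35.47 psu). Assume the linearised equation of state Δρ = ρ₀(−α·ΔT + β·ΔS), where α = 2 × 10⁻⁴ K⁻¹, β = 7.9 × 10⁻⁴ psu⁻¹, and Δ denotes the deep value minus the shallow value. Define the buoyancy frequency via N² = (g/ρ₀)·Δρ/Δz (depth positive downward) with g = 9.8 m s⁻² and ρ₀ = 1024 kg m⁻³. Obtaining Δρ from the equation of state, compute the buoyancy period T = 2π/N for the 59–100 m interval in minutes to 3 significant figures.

ΔT = +1.2 K, ΔS = +0.77 psu (deep − shallow).
Δρ/ρ₀ = −αΔT + βΔS = -2.40 × 10⁻⁴ + 6.083 × 10⁻⁴ = 3.683 × 10⁻⁴, so Δρ ≈ 0.3771 kg m⁻³.
N² = (g/ρ₀)·Δρ/Δz = g·(Δρ/ρ₀)/Δz = 9.8 × 3.683 × 10⁻⁴ / 41 = 8.8033 × 10⁻⁵ s⁻².
N = √(8.8033 × 10⁻⁵) = 9.3826 × 10⁻³ rad s⁻¹ → T = 2π/N = 669.66 s = 11.161 min ≈ 11.2 min.

11.2 min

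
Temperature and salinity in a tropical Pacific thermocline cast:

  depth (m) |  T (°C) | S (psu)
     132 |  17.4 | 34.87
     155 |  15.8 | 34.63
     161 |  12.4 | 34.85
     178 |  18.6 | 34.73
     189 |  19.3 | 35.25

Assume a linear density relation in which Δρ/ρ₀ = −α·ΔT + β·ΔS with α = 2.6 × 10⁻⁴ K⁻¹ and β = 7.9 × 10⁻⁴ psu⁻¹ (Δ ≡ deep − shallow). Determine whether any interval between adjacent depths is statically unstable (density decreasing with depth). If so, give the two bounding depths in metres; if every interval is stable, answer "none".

Evaluate Δρ/ρ₀ = −αΔT + βΔS across each adjacent pair:
  132–155 m: −αΔT+βΔS = −(2.6 × 10⁻⁴)(-1.6)+(7.9 × 10⁻⁴)(-0.24) = 2.3 × 10⁻⁴ → stable
  155–161 m: −αΔT+βΔS = −(2.6 × 10⁻⁴)(-3.4)+(7.9 × 10⁻⁴)(+0.22) = 1.1 × 10⁻³ → stable
  161–178 m: −αΔT+βΔS = −(2.6 × 10⁻⁴)(+6.2)+(7.9 × 10⁻⁴)(-0.12) = -1.7 × 10⁻³ → UNSTABLE
  178–189 m: −αΔT+βΔS = −(2.6 × 10⁻⁴)(+0.7)+(7.9 × 10⁻⁴)(+0.52) = 2.3 × 10⁻⁴ → stable
The 161–178 m interval has Δρ < 0: lighter water underlies denser water.

161–178 m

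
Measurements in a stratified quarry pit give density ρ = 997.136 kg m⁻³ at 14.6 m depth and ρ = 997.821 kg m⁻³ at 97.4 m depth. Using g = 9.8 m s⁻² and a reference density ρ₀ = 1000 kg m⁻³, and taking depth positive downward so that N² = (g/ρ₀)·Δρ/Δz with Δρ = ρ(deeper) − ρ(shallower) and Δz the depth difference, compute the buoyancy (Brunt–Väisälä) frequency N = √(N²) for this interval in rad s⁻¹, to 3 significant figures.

9.00 × 10⁻³ rad s⁻¹

Δρ = 997.821 − 997.136 = 0.685 kg m⁻³ over Δz = 97.4 − 14.6 = 82.8 m.
N² = (9.8/1000) × (0.685/82.8) = 8.1075 × 10⁻⁵ s⁻².
N = √(8.1075 × 10⁻⁵) = 9.0042 × 10⁻³ rad s⁻¹ ≈ 9.00 × 10⁻³ rad s⁻¹.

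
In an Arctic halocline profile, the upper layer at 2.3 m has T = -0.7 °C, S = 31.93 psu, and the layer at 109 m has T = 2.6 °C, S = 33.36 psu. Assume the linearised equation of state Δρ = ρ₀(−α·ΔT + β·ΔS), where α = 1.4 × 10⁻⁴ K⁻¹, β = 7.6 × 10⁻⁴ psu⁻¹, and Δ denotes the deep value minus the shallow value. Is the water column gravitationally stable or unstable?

ΔT = 2.6 − -0.7 = +3.3 K and ΔS = 33.36 − 31.93 = +1.43 psu (deep − shallow).
−αΔT = -4.62 × 10⁻⁴; βΔS = 1.0868 × 10⁻³; sum Δρ/ρ₀ = 6.248 × 10⁻⁴.
Δρ/ρ₀ > 0, so Δρ > 0: deeper water is denser → statically stable.

stable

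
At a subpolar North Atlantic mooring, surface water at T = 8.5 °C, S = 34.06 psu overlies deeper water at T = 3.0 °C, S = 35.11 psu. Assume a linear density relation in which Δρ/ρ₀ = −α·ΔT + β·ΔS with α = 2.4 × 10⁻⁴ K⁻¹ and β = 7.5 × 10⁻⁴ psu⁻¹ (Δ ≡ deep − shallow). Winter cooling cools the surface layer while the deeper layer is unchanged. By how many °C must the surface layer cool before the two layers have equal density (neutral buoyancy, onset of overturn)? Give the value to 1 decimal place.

Neutral buoyancy requires Δρ = 0, i.e. −α(T_deep − T_surf′) + β(S_deep − S_surf) = 0.
T_surf′ = T_deep − (β/α)·ΔS = 3.0 − (7.5 × 10⁻⁴/2.4 × 10⁻⁴)·(+1.05) = -0.281 °C.
Cooling required: 8.5 − (-0.281) = 8.781 °C.

8.8 °C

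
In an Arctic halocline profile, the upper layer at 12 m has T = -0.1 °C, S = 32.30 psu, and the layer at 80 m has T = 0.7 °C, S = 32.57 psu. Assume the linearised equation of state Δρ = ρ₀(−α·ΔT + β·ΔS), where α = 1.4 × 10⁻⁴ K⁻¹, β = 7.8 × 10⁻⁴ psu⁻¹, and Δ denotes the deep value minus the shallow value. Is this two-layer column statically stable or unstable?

ΔT = 0.7 − -0.1 = +0.8 K and ΔS = 32.57 − 32.30 = +0.27 psu (deep − shallow).
−αΔT = -1.12 × 10⁻⁴; βΔS = 2.106 × 10⁻⁴; sum Δρ/ρ₀ = 9.86 × 10⁻⁵.
Δρ/ρ₀ > 0, so Δρ > 0: deeper water is denser → statically stable.

stable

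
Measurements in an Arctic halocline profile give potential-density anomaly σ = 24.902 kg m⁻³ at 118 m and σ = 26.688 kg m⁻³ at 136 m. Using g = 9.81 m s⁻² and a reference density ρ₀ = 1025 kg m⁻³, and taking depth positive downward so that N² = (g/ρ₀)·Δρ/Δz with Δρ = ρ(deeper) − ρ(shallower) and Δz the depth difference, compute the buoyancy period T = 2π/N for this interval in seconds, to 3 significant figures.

Δρ = 1026.688 − 1024.902 = 1.786 kg m⁻³ over Δz = 136 − 118 = 18 m.
N² = (9.81/1025) × (1.786/18) = 9.4963 × 10⁻⁴ s⁻².
N = √(9.4963 × 10⁻⁴) = 0.030816 rad s⁻¹, so T = 2π/N = 203.89 s ≈ 204 s.
N² > 0, so the interval is statically stable.

204 s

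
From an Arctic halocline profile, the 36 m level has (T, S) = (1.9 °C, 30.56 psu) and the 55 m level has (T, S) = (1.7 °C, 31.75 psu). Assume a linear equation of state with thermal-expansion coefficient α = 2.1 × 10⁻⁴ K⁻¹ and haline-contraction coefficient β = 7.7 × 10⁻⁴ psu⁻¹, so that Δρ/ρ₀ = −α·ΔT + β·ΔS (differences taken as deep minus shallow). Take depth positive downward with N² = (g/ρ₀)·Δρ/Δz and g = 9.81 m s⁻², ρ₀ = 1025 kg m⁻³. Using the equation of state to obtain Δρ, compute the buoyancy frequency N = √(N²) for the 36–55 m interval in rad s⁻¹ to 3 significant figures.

ΔT = -0.2 K, ΔS = +1.19 psu (deep − shallow).
Δρ/ρ₀ = −αΔT + βΔS = 4.20 × 10⁻⁵ + 9.163 × 10⁻⁴ = 9.583 × 10⁻⁴, so Δρ ≈ 0.9823 kg m⁻³.
N² = (g/ρ₀)·Δρ/Δz = g·(Δρ/ρ₀)/Δz = 9.81 × 9.583 × 10⁻⁴ / 19 = 4.9479 × 10⁻⁴ s⁻².
N = √(4.9479 × 10⁻⁴) = 0.022244 rad s⁻¹ ≈ 0.0222 rad s⁻¹.

0.0222 rad s⁻¹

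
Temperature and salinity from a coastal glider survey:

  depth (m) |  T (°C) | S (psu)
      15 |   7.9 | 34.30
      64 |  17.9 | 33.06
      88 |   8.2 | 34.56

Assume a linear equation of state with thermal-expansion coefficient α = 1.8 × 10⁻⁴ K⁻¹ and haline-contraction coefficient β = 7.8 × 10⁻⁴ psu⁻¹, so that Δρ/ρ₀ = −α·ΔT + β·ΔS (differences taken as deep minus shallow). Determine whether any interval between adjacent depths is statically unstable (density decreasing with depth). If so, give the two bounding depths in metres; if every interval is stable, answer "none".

Evaluate Δρ/ρ₀ = −αΔT + βΔS across each adjacent pair:
  15–64 m: −αΔT+βΔS = −(1.8 × 10⁻⁴)(+10.0)+(7.8 × 10⁻⁴)(-1.24) = -2.8 × 10⁻³ → UNSTABLE
  64–88 m: −αΔT+βΔS = −(1.8 × 10⁻⁴)(-9.7)+(7.8 × 10⁻⁴)(+1.50) = 2.9 × 10⁻³ → stable
The 15–64 m interval has Δρ < 0: lighter water underlies denser water.

15–64 m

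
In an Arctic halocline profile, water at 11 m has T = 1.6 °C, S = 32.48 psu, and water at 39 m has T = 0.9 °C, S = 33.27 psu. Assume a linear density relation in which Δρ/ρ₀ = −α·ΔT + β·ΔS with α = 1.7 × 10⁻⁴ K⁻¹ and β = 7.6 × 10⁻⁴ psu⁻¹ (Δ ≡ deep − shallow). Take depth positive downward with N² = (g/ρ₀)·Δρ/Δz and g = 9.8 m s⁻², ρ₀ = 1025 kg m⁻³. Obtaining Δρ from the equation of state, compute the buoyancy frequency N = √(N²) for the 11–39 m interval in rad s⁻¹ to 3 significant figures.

ΔT = -0.7 K, ΔS = +0.79 psu (deep − shallow).
Δρ/ρ₀ = −αΔT + βΔS = 1.19 × 10⁻⁴ + 6.004 × 10⁻⁴ = 7.194 × 10⁻⁴, so Δρ ≈ 0.7374 kg m⁻³.
N² = (g/ρ₀)·Δρ/Δz = g·(Δρ/ρ₀)/Δz = 9.8 × 7.194 × 10⁻⁴ / 28 = 2.5179 × 10⁻⁴ s⁻².
N = √(2.5179 × 10⁻⁴) = 0.015868 rad s⁻¹ ≈ 0.0159 rad s⁻¹.

0.0159 rad s⁻¹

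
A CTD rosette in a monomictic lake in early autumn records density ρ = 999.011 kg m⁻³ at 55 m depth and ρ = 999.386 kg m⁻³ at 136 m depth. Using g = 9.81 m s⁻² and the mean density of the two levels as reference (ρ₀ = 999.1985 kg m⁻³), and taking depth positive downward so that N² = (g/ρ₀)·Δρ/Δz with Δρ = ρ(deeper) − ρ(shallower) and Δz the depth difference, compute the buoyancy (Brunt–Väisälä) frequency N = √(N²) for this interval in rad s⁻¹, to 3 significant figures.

Δρ = 999.386 − 999.011 = 0.375 kg m⁻³ over Δz = 136 − 55 = 81 m.
N² = (9.81/999.1985) × (0.375/81) = 4.5453 × 10⁻⁵ s⁻².
N = √(4.5453 × 10⁻⁵) = 6.7419 × 10⁻³ rad s⁻¹ ≈ 6.74 × 10⁻³ rad s⁻¹.
Since Δρ > 0 the layer is stably stratified.

6.74 × 10⁻³ rad s⁻¹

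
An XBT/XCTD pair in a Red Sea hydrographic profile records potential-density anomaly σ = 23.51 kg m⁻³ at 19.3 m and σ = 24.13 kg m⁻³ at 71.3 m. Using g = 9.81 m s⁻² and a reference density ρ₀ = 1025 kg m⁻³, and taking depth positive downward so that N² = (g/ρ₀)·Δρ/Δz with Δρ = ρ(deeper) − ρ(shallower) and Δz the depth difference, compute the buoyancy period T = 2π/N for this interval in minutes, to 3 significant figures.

Δρ = 1024.13 − 1023.51 = 0.62 kg m⁻³ over Δz = 71.3 − 19.3 = 52 m.
N² = (9.81/1025) × (0.62/52) = 1.1411 × 10⁻⁴ s⁻².
N = √(1.1411 × 10⁻⁴) = 0.010682 rad s⁻¹, so T = 2π/N = 588.20 s = 9.8033 min ≈ 9.80 min.

9.80 min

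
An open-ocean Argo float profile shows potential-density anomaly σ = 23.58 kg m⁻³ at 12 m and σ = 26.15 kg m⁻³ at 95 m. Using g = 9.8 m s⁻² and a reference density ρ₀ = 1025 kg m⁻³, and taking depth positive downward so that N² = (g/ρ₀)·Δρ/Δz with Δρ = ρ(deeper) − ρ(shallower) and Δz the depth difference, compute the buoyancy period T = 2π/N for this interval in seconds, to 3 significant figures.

Δρ = 1026.15 − 1023.58 = 2.57 kg m⁻³ over Δz = 95 − 12 = 83 m.
N² = (9.8/1025) × (2.57/83) = 2.9604 × 10⁻⁴ s⁻².
N = √(2.9604 × 10⁻⁴) = 0.017206 rad s⁻¹, so T = 2π/N = 365.17 s ≈ 365 s.
Since Δρ > 0 the layer is stably stratified.

365 s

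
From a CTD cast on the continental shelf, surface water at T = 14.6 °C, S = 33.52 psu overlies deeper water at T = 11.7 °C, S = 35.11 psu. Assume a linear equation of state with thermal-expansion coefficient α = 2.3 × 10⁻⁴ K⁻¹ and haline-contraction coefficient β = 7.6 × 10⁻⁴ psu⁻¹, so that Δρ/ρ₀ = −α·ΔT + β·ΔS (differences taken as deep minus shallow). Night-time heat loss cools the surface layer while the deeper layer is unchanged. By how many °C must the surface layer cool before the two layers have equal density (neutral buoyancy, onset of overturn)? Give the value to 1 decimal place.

8.2 °C

Neutral buoyancy requires Δρ = 0, i.e. −α(T_deep − T_surf′) + β(S_deep − S_surf) = 0.
T_surf′ = T_deep − (β/α)·ΔS = 11.7 − (7.6 × 10⁻⁴/2.3 × 10⁻⁴)·(+1.59) = 6.446 °C.
Cooling required: 14.6 − (6.446) = 8.154 °C.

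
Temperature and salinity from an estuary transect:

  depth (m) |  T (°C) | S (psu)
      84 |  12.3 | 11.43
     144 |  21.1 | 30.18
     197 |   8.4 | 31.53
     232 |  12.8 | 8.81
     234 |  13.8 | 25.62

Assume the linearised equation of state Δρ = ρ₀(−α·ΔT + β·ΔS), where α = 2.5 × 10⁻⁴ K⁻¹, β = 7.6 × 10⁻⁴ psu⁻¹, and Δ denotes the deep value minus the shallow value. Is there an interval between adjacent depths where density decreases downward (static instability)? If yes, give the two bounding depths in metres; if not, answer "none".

Evaluate Δρ/ρ₀ = −αΔT + βΔS across each adjacent pair:
  84–144 m: −αΔT+βΔS = −(2.5 × 10⁻⁴)(+8.8)+(7.6 × 10⁻⁴)(+18.75) = 0.012 → stable
  144–197 m: −αΔT+βΔS = −(2.5 × 10⁻⁴)(-12.7)+(7.6 × 10⁻⁴)(+1.35) = 4.2 × 10⁻³ → stable
  197–232 m: −αΔT+βΔS = −(2.5 × 10⁻⁴)(+4.4)+(7.6 × 10⁻⁴)(-22.72) = -0.018 → UNSTABLE
  232–234 m: −αΔT+βΔS = −(2.5 × 10⁻⁴)(+1.0)+(7.6 × 10⁻⁴)(+16.81) = 0.013 → stable
The 197–232 m interval has Δρ < 0: lighter water underlies denser water.

197–232 m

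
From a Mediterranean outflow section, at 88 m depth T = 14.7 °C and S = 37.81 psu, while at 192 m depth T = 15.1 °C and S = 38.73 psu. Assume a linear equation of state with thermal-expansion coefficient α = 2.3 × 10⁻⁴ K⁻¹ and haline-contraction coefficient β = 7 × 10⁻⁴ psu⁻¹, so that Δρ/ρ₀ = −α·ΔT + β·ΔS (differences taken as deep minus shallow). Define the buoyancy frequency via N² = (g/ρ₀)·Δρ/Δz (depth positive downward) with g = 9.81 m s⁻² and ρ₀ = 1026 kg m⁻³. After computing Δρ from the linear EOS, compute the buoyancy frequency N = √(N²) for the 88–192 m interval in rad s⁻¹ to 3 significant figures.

ΔT = +0.4 K, ΔS = +0.92 psu (deep − shallow).
Δρ/ρ₀ = −αΔT + βΔS = -9.20 × 10⁻⁵ + 6.44 × 10⁻⁴ = 5.52 × 10⁻⁴, so Δρ ≈ 0.5664 kg m⁻³.
N² = (g/ρ₀)·Δρ/Δz = g·(Δρ/ρ₀)/Δz = 9.81 × 5.52 × 10⁻⁴ / 104 = 5.2068 × 10⁻⁵ s⁻².
N = √(5.2068 × 10⁻⁵) = 7.2158 × 10⁻³ rad s⁻¹ ≈ 7.22 × 10⁻³ rad s⁻¹.

7.22 × 10⁻³ rad s⁻¹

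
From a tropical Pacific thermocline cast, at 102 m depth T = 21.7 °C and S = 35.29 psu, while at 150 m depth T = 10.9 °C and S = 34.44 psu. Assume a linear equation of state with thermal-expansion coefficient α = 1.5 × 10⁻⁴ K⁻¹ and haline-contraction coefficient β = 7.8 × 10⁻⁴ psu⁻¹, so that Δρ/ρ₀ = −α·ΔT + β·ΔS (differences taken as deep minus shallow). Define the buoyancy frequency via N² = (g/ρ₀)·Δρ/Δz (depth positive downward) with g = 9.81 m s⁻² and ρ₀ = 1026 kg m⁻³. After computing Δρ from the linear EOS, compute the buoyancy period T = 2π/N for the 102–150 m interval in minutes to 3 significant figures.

ΔT = -10.8 K, ΔS = -0.85 psu (deep − shallow).
Δρ/ρ₀ = −αΔT + βΔS = 1.62 × 10⁻³ − 6.63 × 10⁻⁴ = 9.57 × 10⁻⁴, so Δρ ≈ 0.9819 kg m⁻³.
N² = (g/ρ₀)·Δρ/Δz = g·(Δρ/ρ₀)/Δz = 9.81 × 9.57 × 10⁻⁴ / 48 = 1.9559 × 10⁻⁴ s⁻².
N = √(1.9559 × 10⁻⁴) = 0.013985 rad s⁻¹ → T = 2π/N = 449.28 s = 7.4880 min ≈ 7.49 min.

7.49 min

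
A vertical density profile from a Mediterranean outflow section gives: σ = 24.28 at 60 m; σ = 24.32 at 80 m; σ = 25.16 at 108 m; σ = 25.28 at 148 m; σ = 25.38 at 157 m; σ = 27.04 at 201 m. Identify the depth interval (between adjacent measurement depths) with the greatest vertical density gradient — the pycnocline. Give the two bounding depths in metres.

Compute the density gradient over each adjacent pair:
  60–80 m: Δρ/Δz = 0.04/20 = 2.0 × 10⁻³ kg m⁻⁴
  80–108 m: Δρ/Δz = 0.84/28 = 0.030 kg m⁻⁴
  108–148 m: Δρ/Δz = 0.12/40 = 3.0 × 10⁻³ kg m⁻⁴
  148–157 m: Δρ/Δz = 0.10/9 = 0.011 kg m⁻⁴
  157–201 m: Δρ/Δz = 1.66/44 = 0.038 kg m⁻⁴
The largest gradient is in the 157–201 m interval — the pycnocline.

157–201 m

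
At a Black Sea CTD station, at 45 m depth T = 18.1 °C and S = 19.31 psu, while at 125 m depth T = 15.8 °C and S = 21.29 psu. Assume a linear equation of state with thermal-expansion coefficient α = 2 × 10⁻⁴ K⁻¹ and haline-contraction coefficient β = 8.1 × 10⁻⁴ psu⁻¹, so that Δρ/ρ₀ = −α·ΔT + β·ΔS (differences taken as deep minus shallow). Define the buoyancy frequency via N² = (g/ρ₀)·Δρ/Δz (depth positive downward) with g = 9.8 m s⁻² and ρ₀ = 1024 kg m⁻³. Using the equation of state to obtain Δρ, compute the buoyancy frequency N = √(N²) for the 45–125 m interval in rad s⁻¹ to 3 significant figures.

ΔT = -2.3 K, ΔS = +1.98 psu (deep − shallow).
Δρ/ρ₀ = −αΔT + βΔS = 4.60 × 10⁻⁴ + 1.6038 × 10⁻³ = 2.0638 × 10⁻³, so Δρ ≈ 2.113 kg m⁻³.
N² = (g/ρ₀)·Δρ/Δz = g·(Δρ/ρ₀)/Δz = 9.8 × 2.0638 × 10⁻³ / 80 = 2.5282 × 10⁻⁴ s⁻².
N = √(2.5282 × 10⁻⁴) = 0.015900 rad s⁻¹ ≈ 0.0159 rad s⁻¹.

0.0159 rad s⁻¹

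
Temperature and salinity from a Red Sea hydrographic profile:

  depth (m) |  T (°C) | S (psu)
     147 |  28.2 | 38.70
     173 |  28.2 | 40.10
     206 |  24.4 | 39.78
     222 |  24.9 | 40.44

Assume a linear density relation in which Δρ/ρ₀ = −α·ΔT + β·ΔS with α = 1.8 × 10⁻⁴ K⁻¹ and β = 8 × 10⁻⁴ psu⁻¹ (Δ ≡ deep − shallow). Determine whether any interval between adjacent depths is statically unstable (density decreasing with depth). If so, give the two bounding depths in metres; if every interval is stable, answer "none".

Evaluate Δρ/ρ₀ = −αΔT + βΔS across each adjacent pair:
  147–173 m: −αΔT+βΔS = −(1.8 × 10⁻⁴)(+0.0)+(8 × 10⁻⁴)(+1.40) = 1.1 × 10⁻³ → stable
  173–206 m: −αΔT+βΔS = −(1.8 × 10⁻⁴)(-3.8)+(8 × 10⁻⁴)(-0.32) = 4.3 × 10⁻⁴ → stable
  206–222 m: −αΔT+βΔS = −(1.8 × 10⁻⁴)(+0.5)+(8 × 10⁻⁴)(+0.66) = 4.4 × 10⁻⁴ → stable
Every interval has Δρ > 0: the column is stably stratified throughout.

none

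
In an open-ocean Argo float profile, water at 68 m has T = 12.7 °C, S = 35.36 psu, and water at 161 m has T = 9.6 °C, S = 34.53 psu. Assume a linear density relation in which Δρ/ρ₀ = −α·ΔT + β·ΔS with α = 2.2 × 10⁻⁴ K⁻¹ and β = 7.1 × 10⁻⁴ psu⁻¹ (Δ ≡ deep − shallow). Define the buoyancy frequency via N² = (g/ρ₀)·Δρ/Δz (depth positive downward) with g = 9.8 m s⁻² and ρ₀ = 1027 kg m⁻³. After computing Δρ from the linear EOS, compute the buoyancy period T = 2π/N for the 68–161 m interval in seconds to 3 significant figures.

ΔT = -3.1 K, ΔS = -0.83 psu (deep − shallow).
Δρ/ρ₀ = −αΔT + βΔS = 6.82 × 10⁻⁴ − 5.893 × 10⁻⁴ = 9.27 × 10⁻⁵, so Δρ ≈ 0.09520 kg m⁻³.
N² = (g/ρ₀)·Δρ/Δz = g·(Δρ/ρ₀)/Δz = 9.8 × 9.27 × 10⁻⁵ / 93 = 9.7684 × 10⁻⁶ s⁻².
N = √(9.7684 × 10⁻⁶) = 3.1254 × 10⁻³ rad s⁻¹ → T = 2π/N = 2.0104 × 10³ s ≈ 2.01 × 10³ s.

2.01 × 10³ s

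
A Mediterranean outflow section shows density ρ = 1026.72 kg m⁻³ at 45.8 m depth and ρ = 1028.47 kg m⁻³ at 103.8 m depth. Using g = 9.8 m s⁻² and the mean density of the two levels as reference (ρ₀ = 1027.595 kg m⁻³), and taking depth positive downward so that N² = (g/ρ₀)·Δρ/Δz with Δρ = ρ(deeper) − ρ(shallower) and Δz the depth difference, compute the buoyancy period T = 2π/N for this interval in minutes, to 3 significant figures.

Δρ = 1028.47 − 1026.72 = 1.75 kg m⁻³ over Δz = 103.8 − 45.8 = 58 m.
N² = (9.8/1027.595) × (1.75/58) = 2.8775 × 10⁻⁴ s⁻².
N = √(2.8775 × 10⁻⁴) = 0.016963 rad s⁻¹, so T = 2π/N = 370.41 s = 6.1735 min ≈ 6.17 min.

6.17 min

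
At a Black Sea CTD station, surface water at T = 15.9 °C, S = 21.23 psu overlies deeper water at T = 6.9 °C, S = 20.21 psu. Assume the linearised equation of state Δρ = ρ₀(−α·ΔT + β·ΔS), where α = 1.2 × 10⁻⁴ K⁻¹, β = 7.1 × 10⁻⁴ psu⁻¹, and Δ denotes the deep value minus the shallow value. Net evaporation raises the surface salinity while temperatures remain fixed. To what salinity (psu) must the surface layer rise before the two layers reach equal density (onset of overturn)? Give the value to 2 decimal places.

Neutral buoyancy requires −α(T_deep − T_surf) + β(S_deep − S_surf′) = 0.
S_surf′ = S_deep − (α/β)·ΔT = 20.21 − (1.2 × 10⁻⁴/7.1 × 10⁻⁴)·(-9.0) = 21.7311 psu.
Increase required: 21.7311 − 21.23 = 0.5011 psu.

21.73 psu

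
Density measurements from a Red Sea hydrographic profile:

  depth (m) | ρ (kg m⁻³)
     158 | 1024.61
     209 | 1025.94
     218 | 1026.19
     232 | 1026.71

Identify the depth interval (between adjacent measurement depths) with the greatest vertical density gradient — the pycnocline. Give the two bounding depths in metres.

218–232 m

Compute the density gradient over each adjacent pair:
  158–209 m: Δρ/Δz = 1.33/51 = 0.026 kg m⁻⁴
  209–218 m: Δρ/Δz = 0.25/9 = 0.028 kg m⁻⁴
  218–232 m: Δρ/Δz = 0.52/14 = 0.037 kg m⁻⁴
The largest gradient is in the 218–232 m interval — the pycnocline.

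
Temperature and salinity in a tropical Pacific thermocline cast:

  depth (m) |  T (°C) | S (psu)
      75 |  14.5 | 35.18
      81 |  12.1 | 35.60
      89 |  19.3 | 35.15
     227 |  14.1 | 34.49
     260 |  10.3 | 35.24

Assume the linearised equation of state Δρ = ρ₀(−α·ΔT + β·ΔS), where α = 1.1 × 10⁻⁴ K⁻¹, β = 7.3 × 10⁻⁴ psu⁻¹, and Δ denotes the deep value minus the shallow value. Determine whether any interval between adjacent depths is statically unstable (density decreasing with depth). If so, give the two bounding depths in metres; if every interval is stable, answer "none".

Evaluate Δρ/ρ₀ = −αΔT + βΔS across each adjacent pair:
  75–81 m: −αΔT+βΔS = −(1.1 × 10⁻⁴)(-2.4)+(7.3 × 10⁻⁴)(+0.42) = 5.7 × 10⁻⁴ → stable
  81–89 m: −αΔT+βΔS = −(1.1 × 10⁻⁴)(+7.2)+(7.3 × 10⁻⁴)(-0.45) = -1.1 × 10⁻³ → UNSTABLE
  89–227 m: −αΔT+βΔS = −(1.1 × 10⁻⁴)(-5.2)+(7.3 × 10⁻⁴)(-0.66) = 9.0 × 10⁻⁵ → stable
  227–260 m: −αΔT+βΔS = −(1.1 × 10⁻⁴)(-3.8)+(7.3 × 10⁻⁴)(+0.75) = 9.7 × 10⁻⁴ → stable
The 81–89 m interval has Δρ < 0: lighter water underlies denser water.

81–89 m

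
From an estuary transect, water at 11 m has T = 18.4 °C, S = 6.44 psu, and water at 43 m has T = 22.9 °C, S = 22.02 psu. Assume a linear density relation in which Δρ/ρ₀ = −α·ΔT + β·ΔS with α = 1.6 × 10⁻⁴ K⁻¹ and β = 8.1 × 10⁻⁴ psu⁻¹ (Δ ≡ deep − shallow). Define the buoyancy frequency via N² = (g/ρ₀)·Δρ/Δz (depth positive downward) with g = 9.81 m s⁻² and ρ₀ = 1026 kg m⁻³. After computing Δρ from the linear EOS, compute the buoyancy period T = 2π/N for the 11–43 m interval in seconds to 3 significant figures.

104 s

ΔT = +4.5 K, ΔS = +15.58 psu (deep − shallow).
Δρ/ρ₀ = −αΔT + βΔS = -7.20 × 10⁻⁴ + 0.0126198 = 0.0118998, so Δρ ≈ 12.21 kg m⁻³.
N² = (g/ρ₀)·Δρ/Δz = g·(Δρ/ρ₀)/Δz = 9.81 × 0.0118998 / 32 = 3.6480 × 10⁻³ s⁻².
N = √(3.6480 × 10⁻³) = 0.060399 rad s⁻¹ → T = 2π/N = 104.03 s ≈ 104 s.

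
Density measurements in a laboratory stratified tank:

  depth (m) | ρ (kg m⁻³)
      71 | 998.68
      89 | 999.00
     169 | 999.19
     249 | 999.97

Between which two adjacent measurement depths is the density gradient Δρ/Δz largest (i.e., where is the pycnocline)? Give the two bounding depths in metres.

71–89 m

Compute the density gradient over each adjacent pair:
  71–89 m: Δρ/Δz = 0.32/18 = 0.018 kg m⁻⁴
  89–169 m: Δρ/Δz = 0.19/80 = 2.4 × 10⁻³ kg m⁻⁴
  169–249 m: Δρ/Δz = 0.78/80 = 9.7 × 10⁻³ kg m⁻⁴
The largest gradient is in the 71–89 m interval — the pycnocline.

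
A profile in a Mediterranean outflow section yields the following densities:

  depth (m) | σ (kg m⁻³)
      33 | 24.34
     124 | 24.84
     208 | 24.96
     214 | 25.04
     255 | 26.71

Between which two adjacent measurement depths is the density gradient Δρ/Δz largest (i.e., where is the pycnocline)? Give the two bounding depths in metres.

Compute the density gradient over each adjacent pair:
  33–124 m: Δρ/Δz = 0.50/91 = 5.5 × 10⁻³ kg m⁻⁴
  124–208 m: Δρ/Δz = 0.12/84 = 1.4 × 10⁻³ kg m⁻⁴
  208–214 m: Δρ/Δz = 0.08/6 = 0.013 kg m⁻⁴
  214–255 m: Δρ/Δz = 1.67/41 = 0.041 kg m⁻⁴
The largest gradient is in the 214–255 m interval — the pycnocline.

214–255 m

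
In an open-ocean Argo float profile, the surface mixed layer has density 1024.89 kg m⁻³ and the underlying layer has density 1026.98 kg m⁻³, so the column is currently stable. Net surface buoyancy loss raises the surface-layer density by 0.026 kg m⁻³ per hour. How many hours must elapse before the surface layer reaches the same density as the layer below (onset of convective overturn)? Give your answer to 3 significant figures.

Density deficit of the surface layer: 1026.98 − 1024.89 = 2.09 kg m⁻³.
Required change = 2.09 / 0.026 = 80.4 hours.

80.4 hours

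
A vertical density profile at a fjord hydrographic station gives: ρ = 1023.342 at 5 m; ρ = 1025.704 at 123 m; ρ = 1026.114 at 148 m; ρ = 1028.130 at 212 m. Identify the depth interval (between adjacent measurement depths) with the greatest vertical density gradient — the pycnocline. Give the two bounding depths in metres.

148–212 m

Compute the density gradient over each adjacent pair:
  5–123 m: Δρ/Δz = 2.362/118 = 0.020 kg m⁻⁴
  123–148 m: Δρ/Δz = 0.410/25 = 0.016 kg m⁻⁴
  148–212 m: Δρ/Δz = 2.016/64 = 0.032 kg m⁻⁴
The largest gradient is in the 148–212 m interval — the pycnocline.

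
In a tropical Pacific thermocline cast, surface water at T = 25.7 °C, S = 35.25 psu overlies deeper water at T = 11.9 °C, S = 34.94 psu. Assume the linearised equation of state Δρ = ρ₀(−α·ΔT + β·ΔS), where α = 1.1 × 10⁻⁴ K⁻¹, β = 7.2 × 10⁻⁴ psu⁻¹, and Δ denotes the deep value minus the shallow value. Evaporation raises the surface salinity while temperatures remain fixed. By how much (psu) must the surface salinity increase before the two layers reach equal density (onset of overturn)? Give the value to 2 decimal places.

1.80 psu

Neutral buoyancy requires −α(T_deep − T_surf) + β(S_deep − S_surf′) = 0.
S_surf′ = S_deep − (α/β)·ΔT = 34.94 − (1.1 × 10⁻⁴/7.2 × 10⁻⁴)·(-13.8) = 37.0483 psu.
Increase required: 37.0483 − 35.25 = 1.7983 psu.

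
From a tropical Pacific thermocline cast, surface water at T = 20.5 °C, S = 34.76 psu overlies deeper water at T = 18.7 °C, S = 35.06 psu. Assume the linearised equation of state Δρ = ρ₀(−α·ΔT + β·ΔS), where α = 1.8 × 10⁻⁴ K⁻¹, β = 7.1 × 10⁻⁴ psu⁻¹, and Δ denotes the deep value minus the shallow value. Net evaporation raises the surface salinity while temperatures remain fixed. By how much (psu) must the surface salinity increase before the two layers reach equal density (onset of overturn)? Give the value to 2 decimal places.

0.76 psu

Neutral buoyancy requires −α(T_deep − T_surf) + β(S_deep − S_surf′) = 0.
S_surf′ = S_deep − (α/β)·ΔT = 35.06 − (1.8 × 10⁻⁴/7.1 × 10⁻⁴)·(-1.8) = 35.5163 psu.
Increase required: 35.5163 − 34.76 = 0.7563 psu.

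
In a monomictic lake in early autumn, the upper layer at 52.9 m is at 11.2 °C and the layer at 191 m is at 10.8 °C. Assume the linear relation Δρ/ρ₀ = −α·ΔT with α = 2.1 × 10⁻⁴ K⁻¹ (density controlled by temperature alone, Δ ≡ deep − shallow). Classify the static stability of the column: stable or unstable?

stable

ΔT = 10.8 − 11.2 = -0.4 K, so Δρ/ρ₀ = −αΔT = 8.40 × 10⁻⁵.
Δρ/ρ₀ > 0, so Δρ > 0: deeper water is denser → statically stable.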